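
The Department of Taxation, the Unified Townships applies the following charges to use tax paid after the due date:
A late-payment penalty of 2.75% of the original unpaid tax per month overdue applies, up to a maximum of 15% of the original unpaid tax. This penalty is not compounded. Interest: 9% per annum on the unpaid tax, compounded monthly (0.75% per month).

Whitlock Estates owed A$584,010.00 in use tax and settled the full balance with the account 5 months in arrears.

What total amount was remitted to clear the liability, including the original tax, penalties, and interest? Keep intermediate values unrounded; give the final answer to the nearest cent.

Penalty: 5 × 2.75% × A$584,010.00 = A$80,301.38… (below the 15% cap of A$87,601.50)
Interest: A$584,010.00 × ((1 + 0.0075)^5 − 1) = A$584,010.00 × 0.0380667… = A$22,231.3537…
Total = A$584,010.00 + A$80,301.3750 + A$22,231.3537… = A$686,542.73

A$686,542.73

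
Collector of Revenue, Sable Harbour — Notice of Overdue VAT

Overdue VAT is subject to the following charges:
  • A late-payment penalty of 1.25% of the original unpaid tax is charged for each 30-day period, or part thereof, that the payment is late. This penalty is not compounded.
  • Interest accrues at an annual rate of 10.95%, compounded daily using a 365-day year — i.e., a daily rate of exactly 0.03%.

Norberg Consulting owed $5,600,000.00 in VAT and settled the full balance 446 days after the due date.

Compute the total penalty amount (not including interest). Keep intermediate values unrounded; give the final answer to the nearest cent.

$1,050,000.00

Penalty periods: ⌈446/30⌉ = 15; penalty = 15 × 1.25% × $5,600,000.00 = $1,050,000.00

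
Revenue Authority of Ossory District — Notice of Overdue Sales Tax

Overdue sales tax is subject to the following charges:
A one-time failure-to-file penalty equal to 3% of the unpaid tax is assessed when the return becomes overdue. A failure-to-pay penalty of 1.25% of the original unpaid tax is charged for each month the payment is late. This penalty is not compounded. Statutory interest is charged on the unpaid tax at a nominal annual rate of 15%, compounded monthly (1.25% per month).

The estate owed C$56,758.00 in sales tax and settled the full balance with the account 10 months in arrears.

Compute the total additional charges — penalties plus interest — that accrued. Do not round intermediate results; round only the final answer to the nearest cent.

C$16,304.92

Failure-to-file penalty: 3% × C$56,758.00 = C$1,702.74
Failure-to-pay penalty: 10 × 1.25% × C$56,758.00 = C$7,094.75
Interest: C$56,758.00 × ((1 + 0.0125)^10 − 1) = C$56,758.00 × 0.1322708… = C$7,507.4278…
Penalties + interest = C$8,797.4900 + C$7,507.4278… = C$16,304.92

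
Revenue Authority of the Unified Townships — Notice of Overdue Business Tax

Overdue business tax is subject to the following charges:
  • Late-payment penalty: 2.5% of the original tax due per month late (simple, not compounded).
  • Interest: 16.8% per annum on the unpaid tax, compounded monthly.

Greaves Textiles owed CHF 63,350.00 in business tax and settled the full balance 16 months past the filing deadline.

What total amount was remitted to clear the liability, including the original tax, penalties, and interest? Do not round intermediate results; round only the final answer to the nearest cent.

Late-payment penalty = 2.5% × CHF 63,350.00 × 16 mo = CHF 25,340.00
Interest (16.8%/yr ÷ 12 = 1.4%/month): CHF 63,350.00 × ((1 + 0.014)^16 − 1) = CHF 15,782.3201…
Total = CHF 63,350.00 + CHF 25,340.0000 + CHF 15,782.3201… = CHF 104,472.32

CHF 104,472.32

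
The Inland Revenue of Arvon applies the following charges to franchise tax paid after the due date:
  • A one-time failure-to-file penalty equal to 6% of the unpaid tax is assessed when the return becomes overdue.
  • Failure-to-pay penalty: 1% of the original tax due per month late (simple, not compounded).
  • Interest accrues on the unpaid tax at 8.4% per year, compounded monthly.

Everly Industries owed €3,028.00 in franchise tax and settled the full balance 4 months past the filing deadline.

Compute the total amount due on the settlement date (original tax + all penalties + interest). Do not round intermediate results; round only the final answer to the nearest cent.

€3,416.48

Failure-to-file penalty: 6% × €3,028.00 = €181.68
Failure-to-pay penalty: 4 × 1% × €3,028.00 = €121.12
Interest (8.4%/yr ÷ 12 = 0.7%/month): €3,028.00 × ((1 + 0.007)^4 − 1) = €85.6784…
Total = €3,028.00 + €302.8000 + €85.6784… = €3,416.48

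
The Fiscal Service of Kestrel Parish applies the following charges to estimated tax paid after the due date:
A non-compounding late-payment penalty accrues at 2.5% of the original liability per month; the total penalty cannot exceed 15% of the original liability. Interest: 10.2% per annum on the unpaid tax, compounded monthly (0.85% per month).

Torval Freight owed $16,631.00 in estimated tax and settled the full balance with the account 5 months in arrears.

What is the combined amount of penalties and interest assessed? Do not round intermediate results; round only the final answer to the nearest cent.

Penalty: 5 × 2.5% × $16,631.00 = $2,078.88… (below the 15% cap of $2,494.65)
Interest: $16,631.00 × ((1 + 0.0085)^5 − 1) = $16,631.00 × 0.0432287… = $718.9360…
Penalties + interest = $2,078.8750 + $718.9360… = $2,797.81

$2,797.81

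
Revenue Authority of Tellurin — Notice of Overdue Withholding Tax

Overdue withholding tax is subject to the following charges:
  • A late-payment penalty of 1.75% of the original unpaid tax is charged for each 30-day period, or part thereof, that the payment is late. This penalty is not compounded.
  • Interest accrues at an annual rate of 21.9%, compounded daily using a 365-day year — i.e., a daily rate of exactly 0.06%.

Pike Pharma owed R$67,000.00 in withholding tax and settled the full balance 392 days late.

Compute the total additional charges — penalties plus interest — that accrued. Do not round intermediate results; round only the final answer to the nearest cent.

Penalty periods: ⌈392/30⌉ = 14; penalty = 14 × 1.75% × R$67,000.00 = R$16,415.00
Interest: R$67,000.00 × ((1 + 0.0006)^392 − 1) = R$67,000.00 × 0.26507254… = R$17,759.8605…
Penalties + interest = R$16,415.0000 + R$17,759.8605… = R$34,174.86

R$34,174.86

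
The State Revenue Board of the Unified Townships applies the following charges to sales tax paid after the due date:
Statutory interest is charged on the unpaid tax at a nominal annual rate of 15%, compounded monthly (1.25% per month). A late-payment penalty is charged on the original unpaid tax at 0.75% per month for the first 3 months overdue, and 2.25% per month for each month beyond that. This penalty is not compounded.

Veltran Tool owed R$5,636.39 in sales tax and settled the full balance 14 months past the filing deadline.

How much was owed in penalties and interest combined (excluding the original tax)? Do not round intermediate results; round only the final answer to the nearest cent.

R$2,592.48

Penalty, months 1–3: 3 × 0.75% × R$5,636.39 = R$126.82…
Penalty, months 4–14: 11 × 2.25% × R$5,636.39 = R$1,395.01…
Interest: R$5,636.39 × ((1 + 0.0125)^14 − 1) = R$5,636.39 × 0.1899547… = R$1,070.6590…
Penalties + interest = R$1,521.8253 + R$1,070.6590… = R$2,592.48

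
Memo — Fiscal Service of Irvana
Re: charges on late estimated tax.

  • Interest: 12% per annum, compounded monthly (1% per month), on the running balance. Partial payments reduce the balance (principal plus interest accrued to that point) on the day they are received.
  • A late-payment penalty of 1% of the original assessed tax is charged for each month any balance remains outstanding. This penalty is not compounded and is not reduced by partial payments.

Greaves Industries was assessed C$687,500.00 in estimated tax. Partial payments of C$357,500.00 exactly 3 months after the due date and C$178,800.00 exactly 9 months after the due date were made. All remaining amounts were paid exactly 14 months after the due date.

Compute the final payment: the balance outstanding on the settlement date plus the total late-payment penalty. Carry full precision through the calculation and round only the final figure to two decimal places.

C$299,741.49

Balance at month 3: C$687,500.0000 × (1 + 0.01)^3 = C$708,331.9375
After C$357,500.00 payment: C$708,331.9375 − C$357,500.00 = C$350,831.9375
Balance at month 9: C$350,831.9375 × (1 + 0.01)^6 = C$372,415.1711…
After C$178,800.00 payment: C$372,415.1711… − C$178,800.00 = C$193,615.1711…
Balance at month 14: C$193,615.1711… × (1 + 0.01)^5 = C$203,491.4907…
Penalty: 14 × 1% × C$687,500.00 = C$96,250.00
Final settlement = outstanding balance + penalty = C$203,491.4907… + C$96,250.00 = C$299,741.49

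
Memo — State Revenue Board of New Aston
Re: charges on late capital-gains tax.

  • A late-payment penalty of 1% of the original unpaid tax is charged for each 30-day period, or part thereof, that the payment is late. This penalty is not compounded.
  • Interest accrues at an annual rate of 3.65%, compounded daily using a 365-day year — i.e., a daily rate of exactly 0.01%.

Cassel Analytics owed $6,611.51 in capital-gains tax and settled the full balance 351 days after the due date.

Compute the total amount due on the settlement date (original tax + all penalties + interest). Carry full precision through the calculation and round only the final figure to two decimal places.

$7,641.06

Penalty periods: ⌈351/30⌉ = 12; penalty = 12 × 1% × $6,611.51 = $793.38…
Interest: $6,611.51 × ((1 + 0.0001)^351 − 1) = $6,611.51 × 0.03572146… = $236.1728…
Total = $6,611.51 + $793.3812 + $236.1728… = $7,641.06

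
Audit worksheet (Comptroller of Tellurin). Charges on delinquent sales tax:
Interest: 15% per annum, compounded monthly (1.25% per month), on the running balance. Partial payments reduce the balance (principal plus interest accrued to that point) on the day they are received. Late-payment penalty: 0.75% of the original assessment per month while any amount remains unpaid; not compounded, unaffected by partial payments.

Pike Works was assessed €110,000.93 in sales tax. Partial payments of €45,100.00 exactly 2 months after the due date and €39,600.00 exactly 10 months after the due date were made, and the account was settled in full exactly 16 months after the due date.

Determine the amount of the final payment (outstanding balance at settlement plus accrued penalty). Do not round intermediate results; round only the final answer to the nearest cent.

Balance at month 2: €110,000.9300 × (1 + 0.0125)^2 = €112,768.1409…
After €45,100.00 payment: €112,768.1409… − €45,100.00 = €67,668.1409…
Balance at month 10: €67,668.1409… × (1 + 0.0125)^8 = €74,738.5211…
After €39,600.00 payment: €74,738.5211… − €39,600.00 = €35,138.5211…
Balance at month 16: €35,138.5211… × (1 + 0.0125)^6 = €37,857.6516…
Penalty: 16 × 0.75% × €110,000.93 = €13,200.11…
Final settlement = outstanding balance + penalty = €37,857.6516… + €13,200.11… = €51,057.76

€51,057.76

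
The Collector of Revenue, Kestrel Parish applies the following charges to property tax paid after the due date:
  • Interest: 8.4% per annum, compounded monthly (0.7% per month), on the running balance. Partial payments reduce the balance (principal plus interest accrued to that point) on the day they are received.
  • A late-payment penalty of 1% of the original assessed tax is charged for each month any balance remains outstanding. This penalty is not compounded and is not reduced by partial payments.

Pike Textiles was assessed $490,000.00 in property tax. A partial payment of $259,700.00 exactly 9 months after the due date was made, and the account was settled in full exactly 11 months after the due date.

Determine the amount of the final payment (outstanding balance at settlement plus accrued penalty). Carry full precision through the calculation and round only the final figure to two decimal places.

$319,630.15

Balance at month 9: $490,000.0000 × (1 + 0.007)^9 = $521,748.6272…
After $259,700.00 payment: $521,748.6272… − $259,700.00 = $262,048.6272…
Balance at month 11: $262,048.6272… × (1 + 0.007)^2 = $265,730.1483…
Penalty: 11 × 1% × $490,000.00 = $53,900.00
Final settlement = outstanding balance + penalty = $265,730.1483… + $53,900.00 = $319,630.15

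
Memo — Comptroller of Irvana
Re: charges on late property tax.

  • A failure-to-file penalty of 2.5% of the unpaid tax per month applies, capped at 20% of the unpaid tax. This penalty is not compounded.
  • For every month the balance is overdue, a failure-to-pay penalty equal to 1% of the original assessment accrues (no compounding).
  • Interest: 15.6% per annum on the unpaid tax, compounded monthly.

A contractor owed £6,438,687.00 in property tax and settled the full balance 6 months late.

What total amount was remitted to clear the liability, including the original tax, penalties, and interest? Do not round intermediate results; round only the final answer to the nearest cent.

£8,309,636.62

Failure-to-file: 6 × 2.5% × £6,438,687.00 = £965,803.05 (under the 20% cap)
Failure-to-pay penalty: 6 × 1% × £6,438,687.00 = £386,321.22
Interest (15.6%/yr ÷ 12 = 1.3%/month): £6,438,687.00 × ((1 + 0.013)^6 − 1) = £518,825.3463…
Total = £6,438,687.00 + £1,352,124.2700 + £518,825.3463… = £8,309,636.62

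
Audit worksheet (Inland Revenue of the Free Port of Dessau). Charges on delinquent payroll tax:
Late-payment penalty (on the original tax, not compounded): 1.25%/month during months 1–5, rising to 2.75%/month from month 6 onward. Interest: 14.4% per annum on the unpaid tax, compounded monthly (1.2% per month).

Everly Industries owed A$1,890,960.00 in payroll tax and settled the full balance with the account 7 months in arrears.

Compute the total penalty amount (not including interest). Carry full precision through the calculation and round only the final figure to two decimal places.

A$222,187.80

Penalty, months 1–5: 5 × 1.25% × A$1,890,960.00 = A$118,185.00
Penalty, months 6–7: 2 × 2.75% × A$1,890,960.00 = A$104,002.80
Total penalty = A$118,185.00 + A$104,002.80 = A$222,187.80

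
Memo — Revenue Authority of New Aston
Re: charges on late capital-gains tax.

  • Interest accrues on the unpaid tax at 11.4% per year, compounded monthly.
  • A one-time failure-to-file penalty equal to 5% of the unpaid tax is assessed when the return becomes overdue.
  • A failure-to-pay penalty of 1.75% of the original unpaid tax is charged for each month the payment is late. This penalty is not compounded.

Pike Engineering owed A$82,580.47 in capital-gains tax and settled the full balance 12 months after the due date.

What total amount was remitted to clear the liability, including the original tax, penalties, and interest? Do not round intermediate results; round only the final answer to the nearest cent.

A$113,973.37

Failure-to-file penalty: 5% × A$82,580.47 = A$4,129.02…
Failure-to-pay penalty = 1.75% × A$82,580.47 × 12 mo = A$17,341.90…
Interest (11.4%/yr ÷ 12 = 0.95%/month): A$82,580.47 × ((1 + 0.0095)^12 − 1) = A$9,921.9788…
Total = A$82,580.47 + A$21,470.9222 + A$9,921.9788… = A$113,973.37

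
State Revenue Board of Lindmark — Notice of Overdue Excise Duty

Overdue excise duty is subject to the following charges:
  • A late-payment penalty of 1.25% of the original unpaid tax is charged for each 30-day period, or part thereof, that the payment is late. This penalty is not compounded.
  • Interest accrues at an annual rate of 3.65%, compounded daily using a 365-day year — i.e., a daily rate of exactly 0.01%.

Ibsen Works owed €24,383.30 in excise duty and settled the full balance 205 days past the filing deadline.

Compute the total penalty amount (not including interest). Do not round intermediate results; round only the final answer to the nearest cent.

€2,133.54

Penalty periods: ⌈205/30⌉ = 7; penalty = 7 × 1.25% × €24,383.30 = €2,133.54…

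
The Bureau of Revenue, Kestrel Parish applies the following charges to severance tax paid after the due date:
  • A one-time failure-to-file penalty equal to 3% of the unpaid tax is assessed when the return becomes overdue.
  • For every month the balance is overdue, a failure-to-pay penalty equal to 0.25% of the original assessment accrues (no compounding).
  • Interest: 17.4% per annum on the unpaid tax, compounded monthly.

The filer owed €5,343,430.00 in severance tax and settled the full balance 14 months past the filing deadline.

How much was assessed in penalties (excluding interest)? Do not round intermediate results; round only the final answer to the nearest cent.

€347,322.95

Failure-to-file penalty: 3% × €5,343,430.00 = €160,302.90
Failure-to-pay penalty: 14 × 0.25% × €5,343,430.00 = €187,020.05
Total penalty = €160,302.90 + €187,020.05 = €347,322.95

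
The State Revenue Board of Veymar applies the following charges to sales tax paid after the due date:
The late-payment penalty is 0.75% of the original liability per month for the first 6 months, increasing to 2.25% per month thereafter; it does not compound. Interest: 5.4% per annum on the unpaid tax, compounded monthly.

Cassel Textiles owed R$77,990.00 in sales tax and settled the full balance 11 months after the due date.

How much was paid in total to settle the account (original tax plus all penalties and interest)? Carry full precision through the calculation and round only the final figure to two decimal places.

Penalty, months 1–6: 6 × 0.75% × R$77,990.00 = R$3,509.55
Penalty, months 7–11: 5 × 2.25% × R$77,990.00 = R$8,773.88…
Interest (5.4%/yr ÷ 12 = 0.45%/month): R$77,990.00 × ((1 + 0.0045)^11 − 1) = R$3,948.5496…
Total = R$77,990.00 + R$12,283.4250 + R$3,948.5496… = R$94,221.97

R$94,221.97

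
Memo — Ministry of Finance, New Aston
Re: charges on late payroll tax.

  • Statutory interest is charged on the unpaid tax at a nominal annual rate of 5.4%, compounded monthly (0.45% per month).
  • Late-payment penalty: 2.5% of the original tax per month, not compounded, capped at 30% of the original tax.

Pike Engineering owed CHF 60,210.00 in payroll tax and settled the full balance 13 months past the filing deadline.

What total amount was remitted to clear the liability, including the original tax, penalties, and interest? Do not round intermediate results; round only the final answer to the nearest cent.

Penalty (uncapped): 13 × 2.5% × CHF 60,210.00 = CHF 19,568.25; cap = 30% × CHF 60,210.00 = CHF 18,063.00 → penalty = CHF 18,063.00
Interest: CHF 60,210.00 × ((1 + 0.0045)^13 − 1) = CHF 60,210.00 × 0.0601059… = CHF 3,618.9737…
Total = CHF 60,210.00 + CHF 18,063.0000 + CHF 3,618.9737… = CHF 81,891.97

CHF 81,891.97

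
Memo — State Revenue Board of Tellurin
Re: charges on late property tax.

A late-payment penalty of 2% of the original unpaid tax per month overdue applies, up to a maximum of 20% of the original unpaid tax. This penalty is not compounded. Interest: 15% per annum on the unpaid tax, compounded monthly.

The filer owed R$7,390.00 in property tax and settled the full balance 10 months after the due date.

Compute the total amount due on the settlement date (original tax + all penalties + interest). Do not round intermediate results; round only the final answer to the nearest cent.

R$9,845.48

Penalty (uncapped): 10 × 2% × R$7,390.00 = R$1,478.00; cap = 20% × R$7,390.00 = R$1,478.00 → penalty = R$1,478.00
Interest (15%/yr ÷ 12 = 1.25%/month): R$7,390.00 × ((1 + 0.0125)^10 − 1) = R$977.4814…
Total = R$7,390.00 + R$1,478.0000 + R$977.4814… = R$9,845.48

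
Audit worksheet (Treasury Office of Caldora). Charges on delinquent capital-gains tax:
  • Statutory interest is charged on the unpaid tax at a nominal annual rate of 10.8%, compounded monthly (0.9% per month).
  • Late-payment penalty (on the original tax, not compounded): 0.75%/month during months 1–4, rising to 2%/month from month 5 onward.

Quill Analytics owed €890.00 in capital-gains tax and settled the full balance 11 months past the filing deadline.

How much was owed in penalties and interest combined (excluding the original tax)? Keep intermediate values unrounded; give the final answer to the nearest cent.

Penalty, months 1–4: 4 × 0.75% × €890.00 = €26.70
Penalty, months 5–11: 7 × 2% × €890.00 = €124.60
Interest: €890.00 × ((1 + 0.009)^11 − 1) = €890.00 × 0.1035775… = €92.1840…
Penalties + interest = €151.3000 + €92.1840… = €243.48

€243.48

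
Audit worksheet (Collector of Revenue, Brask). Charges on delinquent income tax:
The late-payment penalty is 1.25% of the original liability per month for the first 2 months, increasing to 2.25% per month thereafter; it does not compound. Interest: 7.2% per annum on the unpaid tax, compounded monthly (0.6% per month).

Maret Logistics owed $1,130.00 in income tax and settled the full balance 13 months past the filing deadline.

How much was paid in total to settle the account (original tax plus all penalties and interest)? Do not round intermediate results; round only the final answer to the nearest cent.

Penalty, months 1–2: 2 × 1.25% × $1,130.00 = $28.25
Penalty, months 3–13: 11 × 2.25% × $1,130.00 = $279.68…
Interest: $1,130.00 × ((1 + 0.006)^13 − 1) = $1,130.00 × 0.0808707… = $91.3839…
Total = $1,130.00 + $307.9250 + $91.3839… = $1,529.31

$1,529.31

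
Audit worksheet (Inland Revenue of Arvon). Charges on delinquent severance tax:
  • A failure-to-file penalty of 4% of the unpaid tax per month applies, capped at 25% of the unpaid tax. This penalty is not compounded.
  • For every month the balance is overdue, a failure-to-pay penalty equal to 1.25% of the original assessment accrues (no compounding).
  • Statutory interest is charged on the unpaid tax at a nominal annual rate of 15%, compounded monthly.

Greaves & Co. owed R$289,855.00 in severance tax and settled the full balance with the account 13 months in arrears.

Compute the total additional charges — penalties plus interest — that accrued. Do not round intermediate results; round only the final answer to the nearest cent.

R$170,366.32

Failure-to-file: 13 × 4% × R$289,855.00 = R$150,724.60, capped at 25% × R$289,855.00 = R$72,463.75
Failure-to-pay penalty = 1.25% × R$289,855.00 × 13 mo = R$47,101.44…
Interest (15%/yr ÷ 12 = 1.25%/month): R$289,855.00 × ((1 + 0.0125)^13 − 1) = R$50,801.1320…
Penalties + interest = R$119,565.1875 + R$50,801.1320… = R$170,366.32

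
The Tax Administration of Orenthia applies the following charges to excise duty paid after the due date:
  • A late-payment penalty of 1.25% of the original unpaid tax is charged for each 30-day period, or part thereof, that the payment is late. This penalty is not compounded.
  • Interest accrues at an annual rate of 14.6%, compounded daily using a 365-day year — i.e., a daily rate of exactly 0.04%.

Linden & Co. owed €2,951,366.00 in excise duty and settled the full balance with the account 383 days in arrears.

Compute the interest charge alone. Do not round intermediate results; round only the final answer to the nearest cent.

€488,517.08

Interest: €2,951,366.00 × ((1 + 0.0004)^383 − 1) = €2,951,366.00 × 0.16552236… = €488,517.0792…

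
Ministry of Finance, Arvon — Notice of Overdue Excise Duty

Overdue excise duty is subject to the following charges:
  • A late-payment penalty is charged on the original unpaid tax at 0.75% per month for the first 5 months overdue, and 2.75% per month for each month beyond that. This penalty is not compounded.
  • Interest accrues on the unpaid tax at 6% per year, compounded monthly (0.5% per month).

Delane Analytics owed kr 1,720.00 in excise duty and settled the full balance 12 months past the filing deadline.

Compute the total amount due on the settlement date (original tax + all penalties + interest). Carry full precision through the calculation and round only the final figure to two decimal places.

Penalty, months 1–5: 5 × 0.75% × kr 1,720.00 = kr 64.50
Penalty, months 6–12: 7 × 2.75% × kr 1,720.00 = kr 331.10
Interest: kr 1,720.00 × ((1 + 0.005)^12 − 1) = kr 1,720.00 × 0.0616778… = kr 106.0858…
Total = kr 1,720.00 + kr 395.6000 + kr 106.0858… = kr 2,221.69

kr 2,221.69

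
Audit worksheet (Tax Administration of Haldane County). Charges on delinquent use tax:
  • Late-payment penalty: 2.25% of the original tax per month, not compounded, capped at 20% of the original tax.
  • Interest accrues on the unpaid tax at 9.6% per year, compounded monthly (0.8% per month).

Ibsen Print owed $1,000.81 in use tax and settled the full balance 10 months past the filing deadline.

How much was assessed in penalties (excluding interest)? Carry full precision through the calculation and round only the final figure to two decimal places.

Penalty (uncapped): 10 × 2.25% × $1,000.81 = $225.18…; cap = 20% × $1,000.81 = $200.16… → penalty = $200.16…

$200.16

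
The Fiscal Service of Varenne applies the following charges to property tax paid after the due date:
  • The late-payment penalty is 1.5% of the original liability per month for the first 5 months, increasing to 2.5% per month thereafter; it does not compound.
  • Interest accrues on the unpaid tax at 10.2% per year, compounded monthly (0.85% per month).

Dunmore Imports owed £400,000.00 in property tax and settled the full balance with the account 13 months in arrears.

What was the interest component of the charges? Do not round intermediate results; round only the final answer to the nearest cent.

£46,525.97

Interest: £400,000.00 × ((1 + 0.0085)^13 − 1) = £400,000.00 × 0.1163149… = £46,525.9719…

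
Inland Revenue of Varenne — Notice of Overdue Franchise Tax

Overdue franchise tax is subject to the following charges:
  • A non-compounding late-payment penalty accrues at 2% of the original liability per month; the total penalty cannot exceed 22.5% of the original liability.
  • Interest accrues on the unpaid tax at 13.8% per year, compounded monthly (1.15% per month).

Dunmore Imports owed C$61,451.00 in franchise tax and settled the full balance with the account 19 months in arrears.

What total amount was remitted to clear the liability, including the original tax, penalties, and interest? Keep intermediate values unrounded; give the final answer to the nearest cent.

C$90,189.09

Penalty (uncapped): 19 × 2% × C$61,451.00 = C$23,351.38; cap = 22.5% × C$61,451.00 = C$13,826.48… → penalty = C$13,826.48…
Interest: C$61,451.00 × ((1 + 0.0115)^19 − 1) = C$61,451.00 × 0.2426587… = C$14,911.6181…
Total = C$61,451.00 + C$13,826.4750 + C$14,911.6181… = C$90,189.09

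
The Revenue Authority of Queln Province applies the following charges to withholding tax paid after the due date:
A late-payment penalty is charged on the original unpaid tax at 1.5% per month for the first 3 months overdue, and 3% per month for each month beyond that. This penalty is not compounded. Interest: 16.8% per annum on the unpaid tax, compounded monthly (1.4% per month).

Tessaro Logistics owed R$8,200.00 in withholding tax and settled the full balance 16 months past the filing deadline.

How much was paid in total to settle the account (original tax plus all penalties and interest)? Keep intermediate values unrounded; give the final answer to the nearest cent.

R$13,809.86

Penalty, months 1–3: 3 × 1.5% × R$8,200.00 = R$369.00
Penalty, months 4–16: 13 × 3% × R$8,200.00 = R$3,198.00
Interest: R$8,200.00 × ((1 + 0.014)^16 − 1) = R$8,200.00 × 0.2491290… = R$2,042.8575…
Total = R$8,200.00 + R$3,567.0000 + R$2,042.8575… = R$13,809.86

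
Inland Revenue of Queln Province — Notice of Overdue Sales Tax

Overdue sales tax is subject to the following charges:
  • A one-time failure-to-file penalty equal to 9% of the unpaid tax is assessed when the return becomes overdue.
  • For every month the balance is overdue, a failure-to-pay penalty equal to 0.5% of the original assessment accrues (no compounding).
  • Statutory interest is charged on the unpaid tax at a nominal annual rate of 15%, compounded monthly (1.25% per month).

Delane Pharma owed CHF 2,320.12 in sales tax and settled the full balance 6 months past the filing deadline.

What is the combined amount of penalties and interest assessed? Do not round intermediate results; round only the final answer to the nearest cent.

CHF 457.95

Failure-to-file penalty: 9% × CHF 2,320.12 = CHF 208.81…
Failure-to-pay penalty = 0.5% × CHF 2,320.12 × 6 mo = CHF 69.60…
Interest: CHF 2,320.12 × ((1 + 0.0125)^6 − 1) = CHF 2,320.12 × 0.0773832… = CHF 179.5383…
Penalties + interest = CHF 278.4144 + CHF 179.5383… = CHF 457.95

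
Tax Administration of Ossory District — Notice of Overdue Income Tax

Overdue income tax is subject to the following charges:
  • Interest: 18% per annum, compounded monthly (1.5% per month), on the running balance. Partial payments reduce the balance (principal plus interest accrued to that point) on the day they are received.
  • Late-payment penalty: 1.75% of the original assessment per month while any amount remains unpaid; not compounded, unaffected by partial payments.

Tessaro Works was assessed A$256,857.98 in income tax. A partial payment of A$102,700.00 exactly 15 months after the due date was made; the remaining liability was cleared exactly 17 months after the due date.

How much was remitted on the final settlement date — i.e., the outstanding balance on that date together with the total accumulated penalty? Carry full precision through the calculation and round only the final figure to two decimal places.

A$301,449.44

Balance at month 15: A$256,857.9800 × (1 + 0.015)^15 = A$321,132.0832…
After A$102,700.00 payment: A$321,132.0832… − A$102,700.00 = A$218,432.0832…
Balance at month 17: A$218,432.0832… × (1 + 0.015)^2 = A$225,034.1929…
Penalty: 17 × 1.75% × A$256,857.98 = A$76,415.25…
Final settlement = outstanding balance + penalty = A$225,034.1929… + A$76,415.25… = A$301,449.44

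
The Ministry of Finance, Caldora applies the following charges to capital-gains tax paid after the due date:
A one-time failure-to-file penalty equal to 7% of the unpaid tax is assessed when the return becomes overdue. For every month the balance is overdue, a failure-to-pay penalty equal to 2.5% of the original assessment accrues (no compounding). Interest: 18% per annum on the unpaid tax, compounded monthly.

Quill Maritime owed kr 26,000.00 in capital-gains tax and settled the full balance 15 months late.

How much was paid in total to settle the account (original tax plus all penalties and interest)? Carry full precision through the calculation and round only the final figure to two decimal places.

Failure-to-file penalty: 7% × kr 26,000.00 = kr 1,820.00
Failure-to-pay penalty: 15 × 2.5% × kr 26,000.00 = kr 9,750.00
Interest (18%/yr ÷ 12 = 1.5%/month): kr 26,000.00 × ((1 + 0.015)^15 − 1) = kr 6,506.0337…
Total = kr 26,000.00 + kr 11,570.0000 + kr 6,506.0337… = kr 44,076.03

kr 44,076.03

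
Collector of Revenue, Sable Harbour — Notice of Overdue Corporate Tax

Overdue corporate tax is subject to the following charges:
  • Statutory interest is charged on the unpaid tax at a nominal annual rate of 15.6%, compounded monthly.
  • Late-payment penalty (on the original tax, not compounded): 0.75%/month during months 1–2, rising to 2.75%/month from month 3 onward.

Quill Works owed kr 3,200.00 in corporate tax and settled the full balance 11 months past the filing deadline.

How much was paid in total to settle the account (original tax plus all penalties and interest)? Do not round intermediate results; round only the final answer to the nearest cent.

Penalty, months 1–2: 2 × 0.75% × kr 3,200.00 = kr 48.00
Penalty, months 3–11: 9 × 2.75% × kr 3,200.00 = kr 792.00
Interest (15.6%/yr ÷ 12 = 1.3%/month): kr 3,200.00 × ((1 + 0.013)^11 − 1) = kr 488.5347…
Total = kr 3,200.00 + kr 840.0000 + kr 488.5347… = kr 4,528.53

kr 4,528.53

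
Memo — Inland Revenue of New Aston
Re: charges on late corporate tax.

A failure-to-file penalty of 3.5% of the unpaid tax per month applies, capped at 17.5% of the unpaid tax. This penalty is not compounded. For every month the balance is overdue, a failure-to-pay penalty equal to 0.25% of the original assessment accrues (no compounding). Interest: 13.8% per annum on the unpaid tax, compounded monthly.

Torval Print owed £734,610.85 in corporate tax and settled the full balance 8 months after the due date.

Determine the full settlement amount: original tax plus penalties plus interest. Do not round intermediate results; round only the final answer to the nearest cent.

Failure-to-file: 8 × 3.5% × £734,610.85 = £205,691.04…, capped at 17.5% × £734,610.85 = £128,556.90…
Failure-to-pay penalty = 0.25% × £734,610.85 × 8 mo = £14,692.22…
Interest (13.8%/yr ÷ 12 = 1.15%/month): £734,610.85 × ((1 + 0.0115)^8 − 1) = £70,367.9360…
Total = £734,610.85 + £143,249.1158… + £70,367.9360… = £948,227.90

£948,227.90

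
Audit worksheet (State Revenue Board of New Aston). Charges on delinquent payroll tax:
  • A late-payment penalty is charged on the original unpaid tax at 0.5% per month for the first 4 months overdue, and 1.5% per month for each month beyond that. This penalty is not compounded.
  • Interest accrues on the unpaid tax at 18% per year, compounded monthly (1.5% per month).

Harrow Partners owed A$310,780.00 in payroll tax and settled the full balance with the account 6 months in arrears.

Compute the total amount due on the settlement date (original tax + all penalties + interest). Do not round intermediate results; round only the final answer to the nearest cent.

A$355,359.30

Penalty, months 1–4: 4 × 0.5% × A$310,780.00 = A$6,215.60
Penalty, months 5–6: 2 × 1.5% × A$310,780.00 = A$9,323.40
Interest: A$310,780.00 × ((1 + 0.015)^6 − 1) = A$310,780.00 × 0.0934433… = A$29,040.2976…
Total = A$310,780.00 + A$15,539.0000 + A$29,040.2976… = A$355,359.30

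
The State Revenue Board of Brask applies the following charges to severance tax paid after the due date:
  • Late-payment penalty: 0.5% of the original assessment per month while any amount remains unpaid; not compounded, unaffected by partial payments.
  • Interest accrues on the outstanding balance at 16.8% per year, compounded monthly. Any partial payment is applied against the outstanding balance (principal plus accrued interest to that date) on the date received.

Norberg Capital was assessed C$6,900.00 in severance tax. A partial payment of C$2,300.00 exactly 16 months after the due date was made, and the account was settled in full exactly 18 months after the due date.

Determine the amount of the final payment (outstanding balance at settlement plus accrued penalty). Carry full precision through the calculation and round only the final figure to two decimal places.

Monthly rate = 16.8% ÷ 12 = 1.4%
Balance at month 16: C$6,900.0000 × (1 + 0.014)^16 = C$8,618.9899…
After C$2,300.00 payment: C$8,618.9899… − C$2,300.00 = C$6,318.9899…
Balance at month 18: C$6,318.9899… × (1 + 0.014)^2 = C$6,497.1601…
Penalty: 18 × 0.5% × C$6,900.00 = C$621.00
Final settlement = outstanding balance + penalty = C$6,497.1601… + C$621.00 = C$7,118.16

C$7,118.16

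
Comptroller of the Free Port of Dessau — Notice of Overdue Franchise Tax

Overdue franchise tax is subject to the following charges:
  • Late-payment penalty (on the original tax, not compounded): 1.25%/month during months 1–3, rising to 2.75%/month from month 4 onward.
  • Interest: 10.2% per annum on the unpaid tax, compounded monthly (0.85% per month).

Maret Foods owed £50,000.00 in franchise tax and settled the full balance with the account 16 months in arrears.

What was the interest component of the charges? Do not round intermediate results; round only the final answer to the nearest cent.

Interest: £50,000.00 × ((1 + 0.0085)^16 − 1) = £50,000.00 × 0.1450236… = £7,251.1804…

£7,251.18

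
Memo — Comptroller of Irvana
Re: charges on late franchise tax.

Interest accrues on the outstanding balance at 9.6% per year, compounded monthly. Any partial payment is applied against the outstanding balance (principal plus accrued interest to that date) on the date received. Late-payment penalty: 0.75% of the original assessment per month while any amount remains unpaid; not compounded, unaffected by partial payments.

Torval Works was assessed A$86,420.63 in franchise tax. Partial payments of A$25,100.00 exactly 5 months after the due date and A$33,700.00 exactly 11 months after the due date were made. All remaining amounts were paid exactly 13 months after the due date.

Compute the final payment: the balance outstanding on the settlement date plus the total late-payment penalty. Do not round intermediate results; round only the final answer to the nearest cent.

Monthly rate = 9.6% ÷ 12 = 0.8%
Balance at month 5: A$86,420.6300 × (1 + 0.008)^5 = A$89,933.2086…
After A$25,100.00 payment: A$89,933.2086… − A$25,100.00 = A$64,833.2086…
Balance at month 11: A$64,833.2086… × (1 + 0.008)^6 = A$68,008.1104…
After A$33,700.00 payment: A$68,008.1104… − A$33,700.00 = A$34,308.1104…
Balance at month 13: A$34,308.1104… × (1 + 0.008)^2 = A$34,859.2359…
Penalty: 13 × 0.75% × A$86,420.63 = A$8,426.01…
Final settlement = outstanding balance + penalty = A$34,859.2359… + A$8,426.01… = A$43,285.25

A$43,285.25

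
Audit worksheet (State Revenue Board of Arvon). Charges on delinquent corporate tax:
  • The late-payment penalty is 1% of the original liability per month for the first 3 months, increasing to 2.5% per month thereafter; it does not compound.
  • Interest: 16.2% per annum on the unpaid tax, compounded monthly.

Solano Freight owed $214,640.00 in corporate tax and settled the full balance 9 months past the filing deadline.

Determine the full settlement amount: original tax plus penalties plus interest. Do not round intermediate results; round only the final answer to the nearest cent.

$280,807.48

Penalty, months 1–3: 3 × 1% × $214,640.00 = $6,439.20
Penalty, months 4–9: 6 × 2.5% × $214,640.00 = $32,196.00
Interest (16.2%/yr ÷ 12 = 1.35%/month): $214,640.00 × ((1 + 0.0135)^9 − 1) = $27,532.2835…
Total = $214,640.00 + $38,635.2000 + $27,532.2835… = $280,807.48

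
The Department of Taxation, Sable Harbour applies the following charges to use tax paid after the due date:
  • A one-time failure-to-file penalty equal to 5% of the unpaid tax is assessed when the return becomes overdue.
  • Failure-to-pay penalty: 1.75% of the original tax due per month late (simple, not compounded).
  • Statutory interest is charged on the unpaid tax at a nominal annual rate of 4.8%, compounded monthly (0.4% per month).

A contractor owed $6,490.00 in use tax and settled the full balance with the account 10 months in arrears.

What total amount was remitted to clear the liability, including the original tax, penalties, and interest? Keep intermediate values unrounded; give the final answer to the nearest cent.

$8,214.57

Failure-to-file penalty: 5% × $6,490.00 = $324.50
Failure-to-pay penalty = 1.75% × $6,490.00 × 10 mo = $1,135.75
Interest: $6,490.00 × ((1 + 0.004)^10 − 1) = $6,490.00 × 0.0407277… = $264.3230…
Total = $6,490.00 + $1,460.2500 + $264.3230… = $8,214.57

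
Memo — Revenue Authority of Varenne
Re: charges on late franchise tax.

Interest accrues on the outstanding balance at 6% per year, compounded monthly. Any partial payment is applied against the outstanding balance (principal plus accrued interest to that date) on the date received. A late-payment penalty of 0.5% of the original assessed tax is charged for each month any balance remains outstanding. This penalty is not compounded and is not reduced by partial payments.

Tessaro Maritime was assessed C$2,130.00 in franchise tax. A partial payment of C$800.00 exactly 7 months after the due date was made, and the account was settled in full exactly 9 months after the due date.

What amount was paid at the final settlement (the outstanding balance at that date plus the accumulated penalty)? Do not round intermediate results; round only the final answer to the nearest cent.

C$1,515.62

Monthly rate = 6% ÷ 12 = 0.5%
Balance at month 7: C$2,130.0000 × (1 + 0.005)^7 = C$2,205.6776…
After C$800.00 payment: C$2,205.6776… − C$800.00 = C$1,405.6776…
Balance at month 9: C$1,405.6776… × (1 + 0.005)^2 = C$1,419.7695…
Penalty: 9 × 0.5% × C$2,130.00 = C$95.85
Final settlement = outstanding balance + penalty = C$1,419.7695… + C$95.85 = C$1,515.62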